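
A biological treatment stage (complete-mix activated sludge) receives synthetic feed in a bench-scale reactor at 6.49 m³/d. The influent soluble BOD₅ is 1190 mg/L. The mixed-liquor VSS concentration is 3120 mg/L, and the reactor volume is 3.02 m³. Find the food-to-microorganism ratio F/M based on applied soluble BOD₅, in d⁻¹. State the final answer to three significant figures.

F/M = Q·S₀ / (V·X) = 6.49 × 1190 / (3.020 × 3120) = 0.8197 g soluble BOD₅·(g VSS·d)⁻¹.

F/M ≈ 0.820 d⁻¹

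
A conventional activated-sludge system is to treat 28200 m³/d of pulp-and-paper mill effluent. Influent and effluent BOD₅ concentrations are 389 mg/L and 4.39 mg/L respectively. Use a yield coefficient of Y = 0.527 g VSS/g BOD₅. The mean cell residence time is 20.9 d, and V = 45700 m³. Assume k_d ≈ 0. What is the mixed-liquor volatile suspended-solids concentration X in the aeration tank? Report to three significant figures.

X = Y·Q·ΔS·θ_c / V = 0.527 × 28200 × (389 − 4.39) × 20.9 / 45700 = 2614 mg/L.

X ≈ 2610 mg/L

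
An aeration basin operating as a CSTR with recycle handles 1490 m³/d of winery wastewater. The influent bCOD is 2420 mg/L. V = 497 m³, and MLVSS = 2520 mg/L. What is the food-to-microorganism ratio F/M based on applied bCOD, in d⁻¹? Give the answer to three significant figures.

F/M ≈ 2.88 d⁻¹

Food-to-microorganism ratio F/M = Q S₀ / (V X) = 1490 × 2420 / (497.0 × 2520) = 2.879 d⁻¹.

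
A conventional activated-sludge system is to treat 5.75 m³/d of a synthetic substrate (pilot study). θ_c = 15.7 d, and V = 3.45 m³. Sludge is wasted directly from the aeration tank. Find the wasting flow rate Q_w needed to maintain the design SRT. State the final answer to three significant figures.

Q_w ≈ 0.220 m³/d

With mixed-liquor wasting, θ_c = V/Q_w, so Q_w = V/θ_c = 3.450/15.7 = 0.2197 m³/d.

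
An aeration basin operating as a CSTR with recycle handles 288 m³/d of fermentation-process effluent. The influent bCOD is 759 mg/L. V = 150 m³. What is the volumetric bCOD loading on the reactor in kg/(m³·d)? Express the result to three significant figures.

L_v ≈ 1.46 kg bCOD/(m³·d)

L_v = Q S₀ / V = 288 × 759 × 10⁻³ / 150.0 = 1.457 kg/(m³·d).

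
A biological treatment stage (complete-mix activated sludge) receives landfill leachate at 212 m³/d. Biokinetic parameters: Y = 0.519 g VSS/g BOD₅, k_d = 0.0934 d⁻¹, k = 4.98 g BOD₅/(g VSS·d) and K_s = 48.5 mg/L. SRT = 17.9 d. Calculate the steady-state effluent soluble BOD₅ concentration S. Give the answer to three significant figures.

S ≈ 2.97 mg/L

Effluent substrate depends only on kinetics and SRT: S = K_s(1 + k_d θ_c) / [θ_c(Yk − k_d) − 1] = 48.5 × (1 + 0.0934 × 17.9) / [17.9 × (0.519 × 4.98 − 0.0934) − 1] = 129.6 / 43.59 = 2.973 mg/L.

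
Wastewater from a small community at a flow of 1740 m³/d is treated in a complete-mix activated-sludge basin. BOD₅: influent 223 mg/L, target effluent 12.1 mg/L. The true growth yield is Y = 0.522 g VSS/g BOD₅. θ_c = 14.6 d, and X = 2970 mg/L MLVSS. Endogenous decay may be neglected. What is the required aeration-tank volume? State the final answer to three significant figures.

Biomass mass balance (decay neglected): V·X = Y·Q·(S₀ − S)·θ_c, so V = 0.522 × 1740 × (223 − 12.1) × 14.6 / 2970 = 941.7 m³.

V ≈ 942 m³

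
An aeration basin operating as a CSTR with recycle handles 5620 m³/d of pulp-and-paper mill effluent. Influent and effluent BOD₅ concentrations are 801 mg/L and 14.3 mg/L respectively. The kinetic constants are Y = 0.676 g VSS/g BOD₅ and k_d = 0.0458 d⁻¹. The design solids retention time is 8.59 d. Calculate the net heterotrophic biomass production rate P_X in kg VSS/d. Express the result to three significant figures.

P_X ≈ 2140 kg VSS/d

Correct the yield for decay: Y_obs = Y/(1 + k_d θ_c) = 0.676 / (1 + 0.0458 × 8.59) = 0.676 / 1.393 = 0.4851.
ΔS = 801 − 14.3 = 786.7 mg/L, so the substrate removal rate is 5620 × 786.7/1000 = 4421 kg BOD₅/d.
So the net sludge growth is P_X = 0.4851 × 4421 = 2145 kg VSS/d.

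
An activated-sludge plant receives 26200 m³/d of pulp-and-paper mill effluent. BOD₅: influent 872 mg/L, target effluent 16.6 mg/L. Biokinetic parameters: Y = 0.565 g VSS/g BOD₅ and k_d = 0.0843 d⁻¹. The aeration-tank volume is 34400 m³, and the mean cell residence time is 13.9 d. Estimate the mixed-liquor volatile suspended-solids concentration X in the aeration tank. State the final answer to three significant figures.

X ≈ 2360 mg/L

Solving the biomass balance for X: X = Y Q (S₀−S) θ_c / [V (1+k_d θ_c)] = 0.565 × 26200 × (872 − 16.6) × 13.9 / [34400 × (1 + 0.0843 × 13.9)] = 2356 mg/L.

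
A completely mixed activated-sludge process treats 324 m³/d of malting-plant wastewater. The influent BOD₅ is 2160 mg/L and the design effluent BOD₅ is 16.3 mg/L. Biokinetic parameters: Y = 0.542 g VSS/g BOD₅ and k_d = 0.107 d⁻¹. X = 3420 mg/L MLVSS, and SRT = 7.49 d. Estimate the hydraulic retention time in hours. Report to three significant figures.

τ ≈ 33.9 h

Steady-state biomass mass balance: V·X·(1 + k_d·θ_c) = Y·Q·(S₀ − S)·θ_c, so V = 0.542 × 324 × (2160 − 16.3) × 7.49 / [3420 × (1 + 0.107 × 7.49)] = 2.82×10^6 / 6161 = 457.7 m³.
HRT = V/Q = 457.7 m³ / 324 m³·d⁻¹ = 1.413 d × 24 = 33.90 h.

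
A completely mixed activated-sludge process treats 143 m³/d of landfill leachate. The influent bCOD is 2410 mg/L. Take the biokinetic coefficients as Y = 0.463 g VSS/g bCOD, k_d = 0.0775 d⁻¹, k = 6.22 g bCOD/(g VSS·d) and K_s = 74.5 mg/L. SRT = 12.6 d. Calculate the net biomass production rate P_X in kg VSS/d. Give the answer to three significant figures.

P_X ≈ 80.6 kg VSS/d

For a completely mixed reactor with recycle the Lawrence–McCarty relation gives S = K_s·(1 + k_d·θ_c) / [θ_c·(Y·k − k_d) − 1] = 74.5 × (1 + 0.0775 × 12.6) / [12.6 × (0.463 × 6.22 − 0.0775) − 1] = 147.2 / 34.31 = 4.292 mg/L.
Y_obs = Y / (1 + k_d θ_c) = 0.463 / (1 + 0.0775 × 12.6) = 0.463 / 1.976 = 0.2343.
ΔS = 2410 − 4.29 = 2406 mg/L, so the substrate removal rate is 143 × 2406/1000 = 344.0 kg bCOD/d.
Net biomass production P_X = Y_obs × Q·(S₀ − S) = 0.2343 × 344.0 = 80.59 kg VSS/d.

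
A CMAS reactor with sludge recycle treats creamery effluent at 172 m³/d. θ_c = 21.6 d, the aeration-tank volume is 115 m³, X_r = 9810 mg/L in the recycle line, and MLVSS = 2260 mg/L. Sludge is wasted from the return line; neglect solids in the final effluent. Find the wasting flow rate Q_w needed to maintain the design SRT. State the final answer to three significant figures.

Wasting from the return line (neglecting effluent solids): Q_w = V·X / (θ_c·X_r) = 115.0 × 2260 / (21.6 × 9810) = 1.227 m³/d.

Q_w ≈ 1.23 m³/d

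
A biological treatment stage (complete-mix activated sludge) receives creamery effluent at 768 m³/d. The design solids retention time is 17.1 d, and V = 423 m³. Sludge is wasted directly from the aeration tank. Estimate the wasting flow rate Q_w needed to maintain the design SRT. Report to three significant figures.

Q_w ≈ 24.7 m³/d

For wasting at MLVSS concentration, Q_w = V/θ_c = 423.0/17.1 = 24.74 m³/d.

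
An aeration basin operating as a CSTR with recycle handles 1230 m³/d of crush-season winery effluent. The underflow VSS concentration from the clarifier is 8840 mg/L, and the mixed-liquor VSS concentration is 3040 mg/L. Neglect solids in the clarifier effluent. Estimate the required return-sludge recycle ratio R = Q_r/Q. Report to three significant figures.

R ≈ 0.524

R = Q_r/Q = X/(X_r − X) = 3040 / (8840 − 3040) = 0.5241.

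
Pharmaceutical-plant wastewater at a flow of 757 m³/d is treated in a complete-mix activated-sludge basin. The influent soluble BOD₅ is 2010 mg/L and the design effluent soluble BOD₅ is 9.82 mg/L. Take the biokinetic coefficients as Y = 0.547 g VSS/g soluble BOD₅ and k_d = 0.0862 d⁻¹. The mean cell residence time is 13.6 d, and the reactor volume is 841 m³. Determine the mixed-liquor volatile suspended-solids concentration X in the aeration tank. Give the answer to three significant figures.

X = Y·Q·ΔS·θ_c / [V·(1 + k_d θ_c)] = 0.547 × 757 × (2010 − 9.82) × 13.6 / [841 × (1 + 0.0862 × 13.6)] = 6166 mg/L.

X ≈ 6170 mg/L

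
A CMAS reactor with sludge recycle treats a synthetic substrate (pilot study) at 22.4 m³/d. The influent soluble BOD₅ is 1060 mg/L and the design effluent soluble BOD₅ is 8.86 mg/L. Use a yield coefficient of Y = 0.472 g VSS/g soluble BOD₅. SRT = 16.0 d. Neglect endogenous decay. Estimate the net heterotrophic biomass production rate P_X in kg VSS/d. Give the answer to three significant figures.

P_X ≈ 11.1 kg VSS/d

No decay correction is needed, so Y_obs = Y = 0.472.
Substrate removed = Q·(S₀ − S) = 22.4 m³/d × (1060 − 8.86) g/m³ = 2.35×10^4 g/d = 23.55 kg/d.
Biomass produced: P_X = Y_obs·Q·ΔS = 0.4720 × 23.55 ≈ 11.11 kg VSS/d.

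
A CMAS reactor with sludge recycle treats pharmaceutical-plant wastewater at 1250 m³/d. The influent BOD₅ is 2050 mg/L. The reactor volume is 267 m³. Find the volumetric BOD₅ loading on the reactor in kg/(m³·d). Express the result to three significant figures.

Applied BOD₅ load per unit volume = Q·S₀/V = (1250 × 2050/1000)/267.0 = 9.597 kg BOD₅·m⁻³·d⁻¹.

L_v ≈ 9.60 kg BOD₅/(m³·d)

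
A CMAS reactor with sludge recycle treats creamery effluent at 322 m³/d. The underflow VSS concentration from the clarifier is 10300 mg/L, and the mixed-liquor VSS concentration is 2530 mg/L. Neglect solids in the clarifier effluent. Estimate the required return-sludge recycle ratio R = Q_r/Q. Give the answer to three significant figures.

R ≈ 0.326

R = Q_r/Q = X/(X_r − X) = 2530 / (10300 − 2530) = 0.3256.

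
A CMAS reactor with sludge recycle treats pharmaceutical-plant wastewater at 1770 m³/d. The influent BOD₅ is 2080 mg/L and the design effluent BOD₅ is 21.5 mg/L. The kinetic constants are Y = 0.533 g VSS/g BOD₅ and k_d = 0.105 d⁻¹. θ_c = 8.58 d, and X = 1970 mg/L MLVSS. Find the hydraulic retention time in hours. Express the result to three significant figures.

τ ≈ 60.3 h

Steady-state biomass mass balance: V·X·(1 + k_d·θ_c) = Y·Q·(S₀ − S)·θ_c, so V = 0.533 × 1770 × (2080 − 21.5) × 8.58 / [1970 × (1 + 0.105 × 8.58)] = 1.67×10^7 / 3745 = 4450 m³.
HRT = V/Q = 4450 m³ / 1770 m³·d⁻¹ = 2.514 d × 24 = 60.33 h.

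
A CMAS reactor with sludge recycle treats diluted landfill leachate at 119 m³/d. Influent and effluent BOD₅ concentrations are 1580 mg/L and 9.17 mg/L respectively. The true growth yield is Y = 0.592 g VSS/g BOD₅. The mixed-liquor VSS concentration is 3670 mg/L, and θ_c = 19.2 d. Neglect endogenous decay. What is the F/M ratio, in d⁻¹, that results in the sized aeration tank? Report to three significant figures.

F/M ≈ 0.0885 d⁻¹

With k_d = 0 the design equation reduces to V = Y Q (S₀−S) θ_c / X = 0.592 × 119 × (1580 − 9.17) × 19.2 / 3670 = 578.9 m³.
F/M = Q·S₀ / (V·X) = 119 × 1580 / (578.9 × 3670) = 0.08849 g BOD₅·(g VSS·d)⁻¹.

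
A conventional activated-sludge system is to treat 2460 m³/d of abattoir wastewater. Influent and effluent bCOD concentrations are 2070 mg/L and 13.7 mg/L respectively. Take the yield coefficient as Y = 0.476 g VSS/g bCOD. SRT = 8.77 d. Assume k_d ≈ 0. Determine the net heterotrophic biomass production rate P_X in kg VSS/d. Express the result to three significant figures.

No decay correction is needed, so Y_obs = Y = 0.476.
Q·(S₀ − S) = 2460 × (2070 − 13.7) × 10⁻³ = 5058 kg/d removed.
P_X = Y_obs · Q(S₀ − S) = 0.4760 × 5058 = 2408 kg VSS/d.

P_X ≈ 2410 kg VSS/d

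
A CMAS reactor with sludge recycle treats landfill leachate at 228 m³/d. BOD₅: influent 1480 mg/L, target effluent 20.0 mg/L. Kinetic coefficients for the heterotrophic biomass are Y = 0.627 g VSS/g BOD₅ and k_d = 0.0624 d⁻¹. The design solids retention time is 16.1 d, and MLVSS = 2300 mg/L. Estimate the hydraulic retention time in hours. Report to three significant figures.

Rearranging the biomass balance for a CMAS with decay, V = Y·Q·ΔS·θ_c / [X·(1+k_d θ_c)] = 0.627 × 228 × (1480 − 20.0) × 16.1 / [2300 × (1 + 0.0624 × 16.1)] = 3.36×10^6 / 4611 = 728.8 m³.
HRT = V/Q = 728.8 m³ / 228 m³·d⁻¹ = 3.197 d × 24 = 76.72 h.

τ ≈ 76.7 h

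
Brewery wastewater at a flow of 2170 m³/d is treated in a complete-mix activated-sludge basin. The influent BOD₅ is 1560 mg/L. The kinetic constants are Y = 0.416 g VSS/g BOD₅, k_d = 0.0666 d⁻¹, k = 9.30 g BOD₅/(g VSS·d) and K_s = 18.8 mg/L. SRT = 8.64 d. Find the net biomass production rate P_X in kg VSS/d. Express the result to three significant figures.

Effluent substrate depends only on kinetics and SRT: S = K_s(1 + k_d θ_c) / [θ_c(Yk − k_d) − 1] = 18.8 × (1 + 0.0666 × 8.64) / [8.64 × (0.416 × 9.30 − 0.0666) − 1] = 29.62 / 31.85 = 0.9299 mg/L.
Correct the yield for decay: Y_obs = Y/(1 + k_d θ_c) = 0.416 / (1 + 0.0666 × 8.64) = 0.416 / 1.575 = 0.2641.
Mass of BOD₅ removed per day: Q(S₀ − S) = 2170 × 1559 g/m³ = 3383 kg/d.
Net biomass production P_X = Y_obs × Q·(S₀ − S) = 0.2641 × 3383 = 893.3 kg VSS/d.

P_X ≈ 893 kg VSS/d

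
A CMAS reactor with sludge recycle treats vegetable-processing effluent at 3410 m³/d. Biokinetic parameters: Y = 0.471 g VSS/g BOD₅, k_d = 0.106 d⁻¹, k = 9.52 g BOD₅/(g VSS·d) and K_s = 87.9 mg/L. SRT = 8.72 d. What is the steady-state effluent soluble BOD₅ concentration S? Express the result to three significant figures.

S ≈ 4.55 mg/L

Effluent substrate depends only on kinetics and SRT: S = K_s(1 + k_d θ_c) / [θ_c(Yk − k_d) − 1] = 87.9 × (1 + 0.106 × 8.72) / [8.72 × (0.471 × 9.52 − 0.106) − 1] = 169.1 / 37.18 = 4.550 mg/L.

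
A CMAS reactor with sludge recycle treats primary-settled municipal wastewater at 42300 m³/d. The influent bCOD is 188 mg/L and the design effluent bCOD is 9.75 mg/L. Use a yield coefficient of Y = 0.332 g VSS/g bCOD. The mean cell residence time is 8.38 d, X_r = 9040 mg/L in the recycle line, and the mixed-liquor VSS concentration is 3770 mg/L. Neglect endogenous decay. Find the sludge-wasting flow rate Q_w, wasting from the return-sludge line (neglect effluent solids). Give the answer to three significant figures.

Q_w ≈ 277 m³/d

V·X = Y·Q·ΔS·θ_c gives V = 0.332 × 42300 × (188 − 9.75) × 8.38 / 3770 = 5564 m³.
θ_c = V·X/(Q_w·X_r) when wasting from the recycle, so Q_w = V·X/(θ_c·X_r) = 5564 × 3770 / (8.38 × 9040) = 276.9 m³/d.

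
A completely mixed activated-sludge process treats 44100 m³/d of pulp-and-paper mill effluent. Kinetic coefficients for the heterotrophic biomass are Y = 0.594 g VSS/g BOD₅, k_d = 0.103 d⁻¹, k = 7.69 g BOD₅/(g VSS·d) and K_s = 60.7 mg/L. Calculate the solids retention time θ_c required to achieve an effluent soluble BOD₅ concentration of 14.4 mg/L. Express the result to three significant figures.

θ_c ≈ 1.29 d

At the target effluent, Y k S/(K_s+S) = 0.594×7.69×14.4/75.10 = 0.8759 d⁻¹.
θ_c = 1/(μ − k_d) = 1/(0.8759 − 0.103) = 1/0.7729 = 1.294 d.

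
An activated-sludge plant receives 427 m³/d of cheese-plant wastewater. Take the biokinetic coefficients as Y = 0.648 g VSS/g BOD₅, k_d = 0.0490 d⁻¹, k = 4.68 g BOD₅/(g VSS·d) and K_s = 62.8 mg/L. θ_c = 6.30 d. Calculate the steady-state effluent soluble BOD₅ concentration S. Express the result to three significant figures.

Effluent substrate depends only on kinetics and SRT: S = K_s(1 + k_d θ_c) / [θ_c(Yk − k_d) − 1] = 62.8 × (1 + 0.0490 × 6.30) / [6.30 × (0.648 × 4.68 − 0.0490) − 1] = 82.19 / 17.80 = 4.618 mg/L.

S ≈ 4.62 mg/L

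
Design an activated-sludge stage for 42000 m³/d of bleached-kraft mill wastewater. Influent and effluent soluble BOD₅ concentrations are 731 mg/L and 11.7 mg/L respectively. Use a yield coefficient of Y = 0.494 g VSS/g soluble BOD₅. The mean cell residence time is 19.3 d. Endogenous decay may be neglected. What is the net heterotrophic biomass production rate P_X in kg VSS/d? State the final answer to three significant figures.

P_X ≈ 14900 kg VSS/d

No decay correction is needed, so Y_obs = Y = 0.494.
ΔS = 731 − 11.7 = 719.3 mg/L, so the substrate removal rate is 42000 × 719.3/1000 = 30211 kg soluble BOD₅/d.
Net biomass production P_X = Y_obs × Q·(S₀ − S) = 0.4940 × 30211 = 14924 kg VSS/d.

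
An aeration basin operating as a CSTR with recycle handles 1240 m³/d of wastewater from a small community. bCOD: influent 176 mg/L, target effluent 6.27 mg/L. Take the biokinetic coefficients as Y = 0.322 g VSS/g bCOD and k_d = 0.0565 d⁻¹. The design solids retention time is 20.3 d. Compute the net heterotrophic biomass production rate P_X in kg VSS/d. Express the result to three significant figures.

Observed yield with endogenous decay: Y_obs = Y / (1 + k_d·θ_c) = 0.322 / (1 + 0.0565 × 20.3) = 0.322 / 2.147 = 0.1500 g VSS/g bCOD.
ΔS = 176 − 6.27 = 169.7 mg/L, so the substrate removal rate is 1240 × 169.7/1000 = 210.5 kg bCOD/d.
P_X = Y_obs · Q(S₀ − S) = 0.1500 × 210.5 = 31.57 kg VSS/d.

P_X ≈ 31.6 kg VSS/d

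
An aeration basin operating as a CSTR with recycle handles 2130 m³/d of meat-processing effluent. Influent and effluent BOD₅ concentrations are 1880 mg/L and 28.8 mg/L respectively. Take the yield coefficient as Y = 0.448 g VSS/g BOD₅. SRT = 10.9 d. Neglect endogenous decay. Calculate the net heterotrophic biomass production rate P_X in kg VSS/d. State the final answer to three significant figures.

P_X ≈ 1770 kg VSS/d

Since k_d ≈ 0, Y_obs = Y = 0.448 g VSS/g BOD₅.
Mass of BOD₅ removed per day: Q(S₀ − S) = 2130 × 1851 g/m³ = 3943 kg/d.
Net biomass production P_X = Y_obs × Q·(S₀ − S) = 0.4480 × 3943 = 1766 kg VSS/d.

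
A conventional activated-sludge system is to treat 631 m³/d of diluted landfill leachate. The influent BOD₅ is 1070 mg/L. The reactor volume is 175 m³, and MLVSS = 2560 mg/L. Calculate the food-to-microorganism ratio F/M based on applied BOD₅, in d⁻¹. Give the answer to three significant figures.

F/M ≈ 1.51 d⁻¹

F/M = applied load / biomass = Q·S₀/(V·X) = 631 × 1070 / (175.0 × 2560) = 1.507 d⁻¹.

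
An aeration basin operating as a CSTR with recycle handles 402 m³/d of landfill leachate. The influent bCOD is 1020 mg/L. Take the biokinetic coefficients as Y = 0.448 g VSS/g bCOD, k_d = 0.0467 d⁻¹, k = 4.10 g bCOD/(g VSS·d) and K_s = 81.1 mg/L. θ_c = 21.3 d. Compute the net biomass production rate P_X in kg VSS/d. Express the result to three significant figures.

Effluent substrate depends only on kinetics and SRT: S = K_s(1 + k_d θ_c) / [θ_c(Yk − k_d) − 1] = 81.1 × (1 + 0.0467 × 21.3) / [21.3 × (0.448 × 4.10 − 0.0467) − 1] = 161.8 / 37.13 = 4.357 mg/L.
The observed yield is Y_obs = Y/(1 + k_d·θ_c) = 0.448 / (1 + 0.0467 × 21.3) = 0.448 / 1.995 = 0.2246 g VSS per g bCOD removed.
ΔS = 1020 − 4.36 = 1016 mg/L, so the substrate removal rate is 402 × 1016/1000 = 408.3 kg bCOD/d.
Net biomass production P_X = Y_obs × Q·(S₀ − S) = 0.2246 × 408.3 = 91.70 kg VSS/d.

P_X ≈ 91.7 kg VSS/d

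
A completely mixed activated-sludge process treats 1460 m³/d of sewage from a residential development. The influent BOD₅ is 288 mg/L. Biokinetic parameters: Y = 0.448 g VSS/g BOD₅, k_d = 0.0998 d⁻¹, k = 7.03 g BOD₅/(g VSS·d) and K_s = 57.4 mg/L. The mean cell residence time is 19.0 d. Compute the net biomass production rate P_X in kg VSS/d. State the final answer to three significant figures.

From the Monod/SRT balance for a CMAS, S = K_s·(1+k_d θ_c)/[θ_c·(Y k − k_d) − 1] = 57.4 × (1 + 0.0998 × 19.0) / [19.0 × (0.448 × 7.03 − 0.0998) − 1] = 166.2 / 56.94 = 2.919 mg/L.
The observed yield is Y_obs = Y/(1 + k_d·θ_c) = 0.448 / (1 + 0.0998 × 19.0) = 0.448 / 2.896 = 0.1547 g VSS per g BOD₅ removed.
Mass of BOD₅ removed per day: Q(S₀ − S) = 1460 × 285.1 g/m³ = 416.2 kg/d.
Net biomass production P_X = Y_obs × Q·(S₀ − S) = 0.1547 × 416.2 = 64.38 kg VSS/d.

P_X ≈ 64.4 kg VSS/d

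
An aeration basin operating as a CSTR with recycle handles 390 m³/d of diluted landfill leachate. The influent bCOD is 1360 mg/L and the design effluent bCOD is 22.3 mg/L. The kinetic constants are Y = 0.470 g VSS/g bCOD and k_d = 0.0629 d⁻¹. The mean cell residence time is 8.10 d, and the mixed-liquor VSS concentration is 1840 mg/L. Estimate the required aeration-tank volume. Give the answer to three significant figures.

V ≈ 715 m³

From the SRT design equation V = Y Q (S₀−S) θ_c / [X (1 + k_d θ_c)] = 0.470 × 390 × (1360 − 22.3) × 8.10 / [1840 × (1 + 0.0629 × 8.10)] = 1.99×10^6 / 2777 = 715.1 m³.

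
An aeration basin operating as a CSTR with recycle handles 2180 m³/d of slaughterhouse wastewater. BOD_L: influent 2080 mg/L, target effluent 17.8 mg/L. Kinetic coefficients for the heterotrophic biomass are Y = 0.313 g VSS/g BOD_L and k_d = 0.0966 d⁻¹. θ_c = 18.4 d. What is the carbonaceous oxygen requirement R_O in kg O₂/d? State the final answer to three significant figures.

R_O ≈ 3780 kg O₂/d

Y_obs = Y / (1 + k_d θ_c) = 0.313 / (1 + 0.0966 × 18.4) = 0.313 / 2.777 = 0.1127.
Mass of BOD_L removed per day: Q(S₀ − S) = 2180 × 2062 g/m³ = 4496 kg/d.
P_X = Y_obs·Q·(S₀ − S) = 0.1127 × 4496 = 506.6 kg VSS/d.
Carbonaceous O₂ demand = substrate oxidised − cell-mass equivalent = 4496 − 1.42 × 506.6 = 3776 kg O₂/d.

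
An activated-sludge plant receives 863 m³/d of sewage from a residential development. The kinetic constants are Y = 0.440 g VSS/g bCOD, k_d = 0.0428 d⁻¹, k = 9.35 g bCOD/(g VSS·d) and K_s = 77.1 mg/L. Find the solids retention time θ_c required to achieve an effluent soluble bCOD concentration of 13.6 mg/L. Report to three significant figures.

θ_c ≈ 1.74 d

Specific growth rate at S = 13.6 mg/L: μ = YkS/(K_s+S) = 0.440·9.35·13.6/(77.1+13.6) = 0.6169 d⁻¹.
θ_c = 1/(μ − k_d) = 1/(0.6169 − 0.0428) = 1/0.5741 = 1.742 d.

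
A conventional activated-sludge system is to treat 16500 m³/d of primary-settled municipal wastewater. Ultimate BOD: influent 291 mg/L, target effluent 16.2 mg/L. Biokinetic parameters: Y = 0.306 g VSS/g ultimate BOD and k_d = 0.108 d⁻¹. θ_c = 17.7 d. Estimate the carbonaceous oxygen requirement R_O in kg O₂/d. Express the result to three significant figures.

R_O ≈ 3860 kg O₂/d

Y_obs = Y / (1 + k_d θ_c) = 0.306 / (1 + 0.108 × 17.7) = 0.306 / 2.912 = 0.1051.
Q·(S₀ − S) = 16500 × (291 − 16.2) × 10⁻³ = 4534 kg/d removed.
Net sludge production P_X = 0.1051 × 4534 = 476.5 kg VSS/d.
R_O = Q·ΔS − 1.42 P_X = 4534 − 676.7 = 3858 kg O₂/d.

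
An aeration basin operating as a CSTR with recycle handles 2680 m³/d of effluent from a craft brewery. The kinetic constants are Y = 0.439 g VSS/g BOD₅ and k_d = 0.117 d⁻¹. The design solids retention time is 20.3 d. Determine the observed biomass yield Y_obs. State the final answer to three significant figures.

The observed yield is Y_obs = Y/(1 + k_d·θ_c) = 0.439 / (1 + 0.117 × 20.3) = 0.439 / 3.375 = 0.1301 g VSS per g BOD₅ removed.

Y_obs ≈ 0.130 g VSS/g BOD₅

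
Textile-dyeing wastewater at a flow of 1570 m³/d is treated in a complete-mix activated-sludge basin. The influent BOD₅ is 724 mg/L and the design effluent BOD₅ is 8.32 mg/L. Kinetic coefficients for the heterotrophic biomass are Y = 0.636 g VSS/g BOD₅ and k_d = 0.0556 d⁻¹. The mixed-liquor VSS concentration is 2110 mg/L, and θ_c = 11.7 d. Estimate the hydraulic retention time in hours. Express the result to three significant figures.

From the SRT design equation V = Y Q (S₀−S) θ_c / [X (1 + k_d θ_c)] = 0.636 × 1570 × (724 − 8.32) × 11.7 / [2110 × (1 + 0.0556 × 11.7)] = 8.36×10^6 / 3483 = 2401 m³.
τ = V/Q = 2401/1570 = 1.529 d, or 36.70 h.

τ ≈ 36.7 h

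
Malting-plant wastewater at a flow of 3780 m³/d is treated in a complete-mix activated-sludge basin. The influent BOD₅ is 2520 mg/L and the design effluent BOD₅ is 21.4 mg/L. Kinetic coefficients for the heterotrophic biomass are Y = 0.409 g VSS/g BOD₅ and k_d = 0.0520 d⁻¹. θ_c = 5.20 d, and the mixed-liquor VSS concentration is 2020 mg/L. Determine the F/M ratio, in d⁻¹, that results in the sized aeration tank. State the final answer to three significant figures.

Rearranging the biomass balance for a CMAS with decay, V = Y·Q·ΔS·θ_c / [X·(1+k_d θ_c)] = 0.409 × 3780 × (2520 − 21.4) × 5.20 / [2020 × (1 + 0.0520 × 5.20)] = 2.01×10^7 / 2566 = 7828 m³.
Food-to-microorganism ratio F/M = Q S₀ / (V X) = 3780 × 2520 / (7828 × 2020) = 0.6024 d⁻¹.

F/M ≈ 0.602 d⁻¹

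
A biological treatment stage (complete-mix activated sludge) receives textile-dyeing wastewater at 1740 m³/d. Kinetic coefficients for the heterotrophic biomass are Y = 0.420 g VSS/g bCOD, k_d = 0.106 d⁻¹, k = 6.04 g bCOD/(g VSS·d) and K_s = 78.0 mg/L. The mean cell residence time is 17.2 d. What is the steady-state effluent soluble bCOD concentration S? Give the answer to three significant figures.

For a completely mixed reactor with recycle the Lawrence–McCarty relation gives S = K_s·(1 + k_d·θ_c) / [θ_c·(Y·k − k_d) − 1] = 78.0 × (1 + 0.106 × 17.2) / [17.2 × (0.420 × 6.04 − 0.106) − 1] = 220.2 / 40.81 = 5.396 mg/L.

S ≈ 5.40 mg/L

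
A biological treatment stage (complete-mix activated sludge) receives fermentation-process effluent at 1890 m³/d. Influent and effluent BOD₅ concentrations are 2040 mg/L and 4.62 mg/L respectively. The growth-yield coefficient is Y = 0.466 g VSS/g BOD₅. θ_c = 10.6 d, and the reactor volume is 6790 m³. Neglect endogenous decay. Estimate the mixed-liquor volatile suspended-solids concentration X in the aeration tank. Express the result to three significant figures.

X ≈ 2800 mg/L

X = Y·Q·ΔS·θ_c / V = 0.466 × 1890 × (2040 − 4.62) × 10.6 / 6790 = 2799 mg/L.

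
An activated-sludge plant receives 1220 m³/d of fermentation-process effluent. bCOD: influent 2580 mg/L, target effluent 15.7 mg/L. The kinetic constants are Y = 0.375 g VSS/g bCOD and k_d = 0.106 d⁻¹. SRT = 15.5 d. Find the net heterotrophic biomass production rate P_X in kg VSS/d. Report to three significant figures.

The observed yield is Y_obs = Y/(1 + k_d·θ_c) = 0.375 / (1 + 0.106 × 15.5) = 0.375 / 2.643 = 0.1419 g VSS per g bCOD removed.
Q·(S₀ − S) = 1220 × (2580 − 15.7) × 10⁻³ = 3128 kg/d removed.
P_X = Y_obs · Q(S₀ − S) = 0.1419 × 3128 = 443.9 kg VSS/d.

P_X ≈ 444 kg VSS/d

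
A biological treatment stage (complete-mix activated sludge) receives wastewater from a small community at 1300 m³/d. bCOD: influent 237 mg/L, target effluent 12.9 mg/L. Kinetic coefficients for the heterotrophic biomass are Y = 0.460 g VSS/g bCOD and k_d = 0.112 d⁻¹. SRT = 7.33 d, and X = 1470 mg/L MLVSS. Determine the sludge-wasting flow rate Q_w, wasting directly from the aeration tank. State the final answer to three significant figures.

Q_w ≈ 50.1 m³/d

Rearranging the biomass balance for a CMAS with decay, V = Y·Q·ΔS·θ_c / [X·(1+k_d θ_c)] = 0.460 × 1300 × (237 − 12.9) × 7.33 / [1470 × (1 + 0.112 × 7.33)] = 9.82×10^5 / 2677 = 367.0 m³.
With mixed-liquor wasting, θ_c = V/Q_w, so Q_w = V/θ_c = 367.0/7.33 = 50.06 m³/d.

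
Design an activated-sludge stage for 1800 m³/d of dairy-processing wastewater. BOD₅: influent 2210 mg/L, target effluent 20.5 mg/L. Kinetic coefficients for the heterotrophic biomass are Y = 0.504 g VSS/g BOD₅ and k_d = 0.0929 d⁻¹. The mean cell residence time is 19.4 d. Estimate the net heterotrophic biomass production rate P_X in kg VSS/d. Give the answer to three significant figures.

P_X ≈ 709 kg VSS/d

The observed yield is Y_obs = Y/(1 + k_d·θ_c) = 0.504 / (1 + 0.0929 × 19.4) = 0.504 / 2.802 = 0.1799 g VSS per g BOD₅ removed.
Q·(S₀ − S) = 1800 × (2210 − 20.5) × 10⁻³ = 3941 kg/d removed.
Biomass produced: P_X = Y_obs·Q·ΔS = 0.1799 × 3941 ≈ 708.8 kg VSS/d.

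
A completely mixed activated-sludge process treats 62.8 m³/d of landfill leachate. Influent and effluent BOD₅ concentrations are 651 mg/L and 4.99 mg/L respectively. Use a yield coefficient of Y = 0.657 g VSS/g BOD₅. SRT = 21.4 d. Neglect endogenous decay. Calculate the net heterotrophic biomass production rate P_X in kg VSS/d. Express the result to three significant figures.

Since k_d ≈ 0, Y_obs = Y = 0.657 g VSS/g BOD₅.
Q·(S₀ − S) = 62.8 × (651 − 4.99) × 10⁻³ = 40.57 kg/d removed.
So the net sludge growth is P_X = 0.6570 × 40.57 = 26.65 kg VSS/d.

P_X ≈ 26.7 kg VSS/d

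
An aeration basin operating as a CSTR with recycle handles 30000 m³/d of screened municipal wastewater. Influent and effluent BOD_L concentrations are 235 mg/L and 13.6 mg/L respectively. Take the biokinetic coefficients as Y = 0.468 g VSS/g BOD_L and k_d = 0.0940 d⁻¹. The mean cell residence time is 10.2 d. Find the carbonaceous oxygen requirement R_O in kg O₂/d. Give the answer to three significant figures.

Correct the yield for decay: Y_obs = Y/(1 + k_d θ_c) = 0.468 / (1 + 0.0940 × 10.2) = 0.468 / 1.959 = 0.2389.
ΔS = 235 − 13.6 = 221.4 mg/L, so the substrate removal rate is 30000 × 221.4/1000 = 6642 kg BOD_L/d.
P_X = Y_obs·Q·(S₀ − S) = 0.2389 × 6642 = 1587 kg VSS/d.
Carbonaceous O₂ demand = substrate oxidised − cell-mass equivalent = 6642 − 1.42 × 1587 = 4389 kg O₂/d.

R_O ≈ 4390 kg O₂/d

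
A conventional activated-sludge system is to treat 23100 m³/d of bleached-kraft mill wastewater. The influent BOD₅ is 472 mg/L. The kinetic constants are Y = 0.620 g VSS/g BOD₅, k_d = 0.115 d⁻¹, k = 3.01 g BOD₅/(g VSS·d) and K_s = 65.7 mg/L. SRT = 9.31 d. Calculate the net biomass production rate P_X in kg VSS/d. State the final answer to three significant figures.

For a completely mixed reactor with recycle the Lawrence–McCarty relation gives S = K_s·(1 + k_d·θ_c) / [θ_c·(Y·k − k_d) − 1] = 65.7 × (1 + 0.115 × 9.31) / [9.31 × (0.620 × 3.01 − 0.115) − 1] = 136.0 / 15.30 = 8.889 mg/L.
Y_obs = Y / (1 + k_d θ_c) = 0.620 / (1 + 0.115 × 9.31) = 0.620 / 2.071 = 0.2994.
ΔS = 472 − 8.89 = 463.1 mg/L, so the substrate removal rate is 23100 × 463.1/1000 = 10698 kg BOD₅/d.
Net biomass production P_X = Y_obs × Q·(S₀ − S) = 0.2994 × 10698 = 3203 kg VSS/d.

P_X ≈ 3200 kg VSS/d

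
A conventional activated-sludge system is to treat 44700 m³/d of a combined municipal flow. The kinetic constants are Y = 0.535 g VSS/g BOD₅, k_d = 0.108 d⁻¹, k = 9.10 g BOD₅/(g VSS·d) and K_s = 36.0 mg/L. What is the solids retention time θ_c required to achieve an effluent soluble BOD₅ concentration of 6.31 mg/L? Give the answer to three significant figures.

θ_c ≈ 1.62 d

Specific growth rate at S = 6.31 mg/L: μ = YkS/(K_s+S) = 0.535·9.10·6.31/(36.0+6.31) = 0.7261 d⁻¹.
Then 1/θ_c = μ − k_d = 0.7261 − 0.108 = 0.6181 d⁻¹, giving θ_c = 1.618 d.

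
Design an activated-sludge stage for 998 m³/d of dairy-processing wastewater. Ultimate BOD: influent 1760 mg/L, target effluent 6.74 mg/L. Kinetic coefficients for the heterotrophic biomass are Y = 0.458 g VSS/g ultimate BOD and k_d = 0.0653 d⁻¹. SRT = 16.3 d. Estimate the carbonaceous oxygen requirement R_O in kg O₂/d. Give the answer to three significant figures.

R_O ≈ 1200 kg O₂/d

Observed yield with endogenous decay: Y_obs = Y / (1 + k_d·θ_c) = 0.458 / (1 + 0.0653 × 16.3) = 0.458 / 2.064 = 0.2219 g VSS/g ultimate BOD.
ΔS = 1760 − 6.74 = 1753 mg/L, so the substrate removal rate is 998 × 1753/1000 = 1750 kg ultimate BOD/d.
Net sludge production P_X = 0.2219 × 1750 = 388.2 kg VSS/d.
Carbonaceous O₂ demand = substrate oxidised − cell-mass equivalent = 1750 − 1.42 × 388.2 = 1199 kg O₂/d.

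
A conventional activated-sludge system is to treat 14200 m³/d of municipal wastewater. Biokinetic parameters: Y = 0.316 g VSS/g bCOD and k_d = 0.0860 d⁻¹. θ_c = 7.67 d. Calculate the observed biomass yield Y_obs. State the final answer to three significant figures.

Observed yield with endogenous decay: Y_obs = Y / (1 + k_d·θ_c) = 0.316 / (1 + 0.0860 × 7.67) = 0.316 / 1.660 = 0.1904 g VSS/g bCOD.

Y_obs ≈ 0.190 g VSS/g bCOD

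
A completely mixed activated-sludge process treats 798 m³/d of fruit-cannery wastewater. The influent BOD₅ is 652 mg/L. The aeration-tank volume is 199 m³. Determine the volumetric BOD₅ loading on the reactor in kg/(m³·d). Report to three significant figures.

L_v ≈ 2.61 kg BOD₅/(m³·d)

Applied BOD₅ load per unit volume = Q·S₀/V = (798 × 652/1000)/199.0 = 2.615 kg BOD₅·m⁻³·d⁻¹.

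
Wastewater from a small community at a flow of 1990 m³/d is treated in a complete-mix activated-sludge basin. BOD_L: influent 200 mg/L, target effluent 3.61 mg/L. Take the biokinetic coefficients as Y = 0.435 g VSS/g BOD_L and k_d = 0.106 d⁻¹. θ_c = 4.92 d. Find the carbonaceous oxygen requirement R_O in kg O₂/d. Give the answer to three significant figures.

R_O ≈ 232 kg O₂/d

Correct the yield for decay: Y_obs = Y/(1 + k_d θ_c) = 0.435 / (1 + 0.106 × 4.92) = 0.435 / 1.522 = 0.2859.
ΔS = 200 − 3.61 = 196.4 mg/L, so the substrate removal rate is 1990 × 196.4/1000 = 390.8 kg BOD_L/d.
Biomass synthesised: P_X = Y_obs × 390.8 = 111.7 kg VSS/d.
R_O = Q·(S₀ − S) − 1.42·P_X = 390.8 − 1.42 × 111.7 = 232.2 kg O₂/d.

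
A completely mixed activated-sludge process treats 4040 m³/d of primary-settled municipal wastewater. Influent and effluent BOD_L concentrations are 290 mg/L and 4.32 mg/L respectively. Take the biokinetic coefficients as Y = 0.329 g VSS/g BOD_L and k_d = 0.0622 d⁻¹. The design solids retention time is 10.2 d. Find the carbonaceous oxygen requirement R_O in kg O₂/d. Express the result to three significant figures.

R_O ≈ 824 kg O₂/d

Correct the yield for decay: Y_obs = Y/(1 + k_d θ_c) = 0.329 / (1 + 0.0622 × 10.2) = 0.329 / 1.634 = 0.2013.
ΔS = 290 − 4.32 = 285.7 mg/L, so the substrate removal rate is 4040 × 285.7/1000 = 1154 kg BOD_L/d.
P_X = Y_obs·Q·(S₀ − S) = 0.2013 × 1154 = 232.3 kg VSS/d.
Carbonaceous O₂ demand = substrate oxidised − cell-mass equivalent = 1154 − 1.42 × 232.3 = 824.3 kg O₂/d.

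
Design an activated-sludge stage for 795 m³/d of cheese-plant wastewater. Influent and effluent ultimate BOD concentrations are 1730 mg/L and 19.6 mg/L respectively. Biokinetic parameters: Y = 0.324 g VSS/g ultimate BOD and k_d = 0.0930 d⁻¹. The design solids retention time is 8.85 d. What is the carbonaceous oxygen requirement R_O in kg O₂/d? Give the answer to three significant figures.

R_O ≈ 1020 kg O₂/d

Correct the yield for decay: Y_obs = Y/(1 + k_d θ_c) = 0.324 / (1 + 0.0930 × 8.85) = 0.324 / 1.823 = 0.1777.
Substrate removed = Q·(S₀ − S) = 795 m³/d × (1730 − 19.6) g/m³ = 1.36×10^6 g/d = 1360 kg/d.
P_X = Y_obs·Q·(S₀ − S) = 0.1777 × 1360 = 241.7 kg VSS/d.
R_O = Q·(S₀ − S) − 1.42·P_X = 1360 − 1.42 × 241.7 = 1017 kg O₂/d.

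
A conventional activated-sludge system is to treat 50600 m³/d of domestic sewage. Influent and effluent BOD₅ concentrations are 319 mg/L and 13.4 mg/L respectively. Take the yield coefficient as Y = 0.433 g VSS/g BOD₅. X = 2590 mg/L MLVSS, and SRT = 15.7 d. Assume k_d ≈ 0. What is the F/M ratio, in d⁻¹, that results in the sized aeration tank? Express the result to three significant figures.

Biomass mass balance (decay neglected): V·X = Y·Q·(S₀ − S)·θ_c, so V = 0.433 × 50600 × (319 − 13.4) × 15.7 / 2590 = 40587 m³.
F/M = applied load / biomass = Q·S₀/(V·X) = 50600 × 319 / (40587 × 2590) = 0.1535 d⁻¹.

F/M ≈ 0.154 d⁻¹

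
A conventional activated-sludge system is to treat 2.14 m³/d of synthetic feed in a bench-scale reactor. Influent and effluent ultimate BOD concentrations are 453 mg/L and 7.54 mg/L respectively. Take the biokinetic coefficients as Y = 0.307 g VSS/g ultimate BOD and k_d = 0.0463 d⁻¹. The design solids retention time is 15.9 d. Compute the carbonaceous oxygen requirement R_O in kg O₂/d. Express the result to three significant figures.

R_O ≈ 0.714 kg O₂/d

Y_obs = Y / (1 + k_d θ_c) = 0.307 / (1 + 0.0463 × 15.9) = 0.307 / 1.736 = 0.1768.
Q·(S₀ − S) = 2.14 × (453 − 7.54) × 10⁻³ = 0.9533 kg/d removed.
P_X = Y_obs·Q·(S₀ − S) = 0.1768 × 0.9533 = 0.1686 kg VSS/d.
R_O = Q·ΔS − 1.42 P_X = 0.9533 − 0.2394 = 0.7139 kg O₂/d.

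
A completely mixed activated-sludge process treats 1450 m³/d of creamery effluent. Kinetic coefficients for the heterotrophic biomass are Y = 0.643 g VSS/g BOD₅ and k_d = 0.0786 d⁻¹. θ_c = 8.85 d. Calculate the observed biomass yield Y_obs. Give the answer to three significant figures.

Y_obs ≈ 0.379 g VSS/g BOD₅

Correct the yield for decay: Y_obs = Y/(1 + k_d θ_c) = 0.643 / (1 + 0.0786 × 8.85) = 0.643 / 1.696 = 0.3792.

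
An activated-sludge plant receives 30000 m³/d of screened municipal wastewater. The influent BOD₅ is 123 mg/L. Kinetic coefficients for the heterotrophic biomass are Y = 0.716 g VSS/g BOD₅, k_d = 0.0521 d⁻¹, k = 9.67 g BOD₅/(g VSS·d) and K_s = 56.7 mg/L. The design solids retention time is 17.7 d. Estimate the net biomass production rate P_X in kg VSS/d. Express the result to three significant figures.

P_X ≈ 1360 kg VSS/d

Effluent substrate depends only on kinetics and SRT: S = K_s(1 + k_d θ_c) / [θ_c(Yk − k_d) − 1] = 56.7 × (1 + 0.0521 × 17.7) / [17.7 × (0.716 × 9.67 − 0.0521) − 1] = 109.0 / 120.6 = 0.9035 mg/L.
Observed yield with endogenous decay: Y_obs = Y / (1 + k_d·θ_c) = 0.716 / (1 + 0.0521 × 17.7) = 0.716 / 1.922 = 0.3725 g VSS/g BOD₅.
Mass of BOD₅ removed per day: Q(S₀ − S) = 30000 × 122.1 g/m³ = 3663 kg/d.
Net biomass production P_X = Y_obs × Q·(S₀ − S) = 0.3725 × 3663 = 1364 kg VSS/d.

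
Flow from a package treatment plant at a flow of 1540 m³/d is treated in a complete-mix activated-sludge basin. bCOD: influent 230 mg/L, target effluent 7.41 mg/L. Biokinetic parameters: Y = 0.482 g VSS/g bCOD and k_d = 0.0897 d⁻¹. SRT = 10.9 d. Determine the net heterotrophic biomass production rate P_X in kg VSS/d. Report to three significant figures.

P_X ≈ 83.5 kg VSS/d

The observed yield is Y_obs = Y/(1 + k_d·θ_c) = 0.482 / (1 + 0.0897 × 10.9) = 0.482 / 1.978 = 0.2437 g VSS per g bCOD removed.
ΔS = 230 − 7.41 = 222.6 mg/L, so the substrate removal rate is 1540 × 222.6/1000 = 342.8 kg bCOD/d.
So the net sludge growth is P_X = 0.2437 × 342.8 = 83.54 kg VSS/d.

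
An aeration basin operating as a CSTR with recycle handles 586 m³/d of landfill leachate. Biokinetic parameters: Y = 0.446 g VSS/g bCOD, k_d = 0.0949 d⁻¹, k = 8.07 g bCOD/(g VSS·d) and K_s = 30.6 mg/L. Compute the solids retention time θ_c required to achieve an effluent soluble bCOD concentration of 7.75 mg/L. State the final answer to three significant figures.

At the target effluent, Y k S/(K_s+S) = 0.446×8.07×7.75/38.35 = 0.7274 d⁻¹.
1/θ_c = 0.7274 − 0.0949 = 0.6325 d⁻¹, so θ_c = 1.581 d.

θ_c ≈ 1.58 d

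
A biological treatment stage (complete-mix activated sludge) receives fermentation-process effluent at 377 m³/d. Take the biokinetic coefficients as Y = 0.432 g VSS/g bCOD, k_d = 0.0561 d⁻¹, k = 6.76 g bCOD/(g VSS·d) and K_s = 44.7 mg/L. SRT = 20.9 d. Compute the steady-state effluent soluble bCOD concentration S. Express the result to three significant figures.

From the Monod/SRT balance for a CMAS, S = K_s·(1+k_d θ_c)/[θ_c·(Y k − k_d) − 1] = 44.7 × (1 + 0.0561 × 20.9) / [20.9 × (0.432 × 6.76 − 0.0561) − 1] = 97.11 / 58.86 = 1.650 mg/L.

S ≈ 1.65 mg/L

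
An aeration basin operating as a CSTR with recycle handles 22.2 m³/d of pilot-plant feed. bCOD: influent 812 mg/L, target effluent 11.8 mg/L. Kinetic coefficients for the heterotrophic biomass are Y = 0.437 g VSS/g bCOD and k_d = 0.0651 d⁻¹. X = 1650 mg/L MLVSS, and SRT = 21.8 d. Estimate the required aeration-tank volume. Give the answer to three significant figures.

V ≈ 42.4 m³

Rearranging the biomass balance for a CMAS with decay, V = Y·Q·ΔS·θ_c / [X·(1+k_d θ_c)] = 0.437 × 22.2 × (812 − 11.8) × 21.8 / [1650 × (1 + 0.0651 × 21.8)] = 1.69×10^5 / 3992 = 42.40 m³.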